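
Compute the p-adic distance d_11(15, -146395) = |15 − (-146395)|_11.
d_11(15, -146395) = 1/14641

Step 1 — x − y = 15 − (-146395) = 146410. Step 2 — v_11(146410) = 4 (factor: 146410 = (11^4 · 10); the sign does not affect v_p). Step 3 — |x − y|_11 = 11^{-4} = 1/14641.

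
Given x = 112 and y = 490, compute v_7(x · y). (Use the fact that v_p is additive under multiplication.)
v_7(54880) = 3

v_p(x) = 1 (factor: 112 = 7^1 · 16); v_p(y) = 2 (factor: 490 = 7^2 · 10). Additivity: v_p(xy) = v_p(x) + v_p(y) = 1 + 2 = 3. (Direct check: xy = 54880 = 7^3 · (160).)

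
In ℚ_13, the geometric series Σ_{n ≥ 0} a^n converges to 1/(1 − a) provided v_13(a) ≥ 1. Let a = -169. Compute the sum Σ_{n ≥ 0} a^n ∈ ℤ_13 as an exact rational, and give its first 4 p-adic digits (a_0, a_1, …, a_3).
Σ a^n = 1/(1 − a) = 1/170;  first 4 digits = (1, 0, 12, 12)

v_13(a) = 2 ≥ 1, so the series converges in ℤ_13 to 1/(1 − a) = 1/(1 − (-169)) = 1/170. Expand this rational in ℤ_13: compute digits iteratively via d_i = x_i mod 13, x_{i+1} = (x_i − d_i)/13. The first 4 digits are (1, 0, 12, 12).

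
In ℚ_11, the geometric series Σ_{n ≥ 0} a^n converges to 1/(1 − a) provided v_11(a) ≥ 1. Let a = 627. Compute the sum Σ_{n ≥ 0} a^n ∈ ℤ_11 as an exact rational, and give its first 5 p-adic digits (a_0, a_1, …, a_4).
Σ a^n = 1/(1 − a) = -1/626;  first 5 digits = (1, 2, 9, 6, 4)

v_11(a) = 1 ≥ 1, so the series converges in ℤ_11 to 1/(1 − a) = 1/(1 − 627) = -1/626. Expand this rational in ℤ_11: compute digits iteratively via d_i = x_i mod 11, x_{i+1} = (x_i − d_i)/11. The first 5 digits are (1, 2, 9, 6, 4).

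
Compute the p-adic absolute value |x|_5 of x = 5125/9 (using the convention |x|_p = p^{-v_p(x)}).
|5125/9|_5 = 1/125

Step 1 — compute v_5(x) by factoring powers of 5 out of the numerator and denominator: v_5(5125/9) = 3. Step 2 — apply |x|_p = p^{-v_p(x)} = 5^{-3} = 1/125.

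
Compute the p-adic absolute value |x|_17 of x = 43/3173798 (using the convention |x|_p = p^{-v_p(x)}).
|43/3173798|_17 = 83521

Step 1 — compute v_17(x) by factoring powers of 17 out of the numerator and denominator: v_17(43/3173798) = -4. Step 2 — apply |x|_p = p^{-v_p(x)} = 17^{4} = 83521.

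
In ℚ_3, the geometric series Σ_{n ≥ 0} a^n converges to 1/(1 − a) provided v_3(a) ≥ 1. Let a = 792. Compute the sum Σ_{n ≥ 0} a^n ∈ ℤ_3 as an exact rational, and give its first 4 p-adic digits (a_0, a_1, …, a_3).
Σ a^n = 1/(1 − a) = -1/791;  first 4 digits = (1, 0, 1, 2)

v_3(a) = 2 ≥ 1, so the series converges in ℤ_3 to 1/(1 − a) = 1/(1 − 792) = -1/791. Expand this rational in ℤ_3: compute digits iteratively via d_i = x_i mod 3, x_{i+1} = (x_i − d_i)/3. The first 4 digits are (1, 0, 1, 2).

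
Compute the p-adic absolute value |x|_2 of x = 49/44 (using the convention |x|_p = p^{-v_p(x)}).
|49/44|_2 = 4

Step 1 — compute v_2(x) by factoring powers of 2 out of the numerator and denominator: v_2(49/44) = -2. Step 2 — apply |x|_p = p^{-v_p(x)} = 2^{2} = 4.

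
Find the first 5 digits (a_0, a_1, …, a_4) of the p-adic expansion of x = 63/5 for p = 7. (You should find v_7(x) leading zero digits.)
(a_0, …, a_4) = (0, 6, 5, 2, 1)

v_7(63/5) = 1, so a_0 = ... = a_0 = 0. Factor out: x = 7^1 · u with u = 9/5 a unit in ℤ_7. Expand u iteratively via a_{v+i} = u_i mod 7, u_{i+1} = (u_i − a_{v+i})/7:
  u_0 = 9/5;  a_1 = 6;  u_1 = (u_0 − 6)/7 = -3/5
  u_1 = -3/5;  a_2 = 5;  u_2 = (u_1 − 5)/7 = -4/5
  u_2 = -4/5;  a_3 = 2;  u_3 = (u_2 − 2)/7 = -2/5
  u_3 = -2/5;  a_4 = 1;  u_4 = (u_3 − 1)/7 = -1/5
Digits: (0, 6, 5, 2, 1).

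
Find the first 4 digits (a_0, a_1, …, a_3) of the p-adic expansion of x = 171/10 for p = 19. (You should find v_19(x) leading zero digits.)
(a_0, …, a_3) = (0, 18, 1, 17)

v_19(171/10) = 1, so a_0 = ... = a_0 = 0. Factor out: x = 19^1 · u with u = 9/10 a unit in ℤ_19. Expand u iteratively via a_{v+i} = u_i mod 19, u_{i+1} = (u_i − a_{v+i})/19:
  u_0 = 9/10;  a_1 = 18;  u_1 = (u_0 − 18)/19 = -9/10
  u_1 = -9/10;  a_2 = 1;  u_2 = (u_1 − 1)/19 = -1/10
  u_2 = -1/10;  a_3 = 17;  u_3 = (u_2 − 17)/19 = -9/10
Digits: (0, 18, 1, 17).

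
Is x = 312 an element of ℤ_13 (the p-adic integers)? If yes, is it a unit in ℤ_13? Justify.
x ∈ ℤ_13 but not a unit; v_13(x) = 1 > 0

ℤ_13 = {x ∈ ℚ_13 : v_13(x) ≥ 0} and ℤ_13^× = {x ∈ ℤ_13 : v_13(x) = 0}. Here v_13(312) = v_13(num) − v_13(den) = 1; compare against these criteria.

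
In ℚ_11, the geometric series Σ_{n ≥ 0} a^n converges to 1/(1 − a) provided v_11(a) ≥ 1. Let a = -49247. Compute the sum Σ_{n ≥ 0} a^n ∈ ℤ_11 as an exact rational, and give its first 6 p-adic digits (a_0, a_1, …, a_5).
Σ a^n = 1/(1 − a) = 1/49248;  first 6 digits = (1, 0, 0, 7, 7, 10)

v_11(a) = 3 ≥ 1, so the series converges in ℤ_11 to 1/(1 − a) = 1/(1 − (-49247)) = 1/49248. Expand this rational in ℤ_11: compute digits iteratively via d_i = x_i mod 11, x_{i+1} = (x_i − d_i)/11. The first 6 digits are (1, 0, 0, 7, 7, 10).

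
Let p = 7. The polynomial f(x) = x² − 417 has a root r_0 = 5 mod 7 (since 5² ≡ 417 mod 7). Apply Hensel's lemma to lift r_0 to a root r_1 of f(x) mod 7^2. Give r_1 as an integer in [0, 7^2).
r_1 = 5 (mod 49)

Hensel's recurrence: r_{i+1} = r_i − f(r_i)·(f′(r_i))^{-1} mod 7^{i+2}, with f′(x) = 2x. Iterate:
  r_0 = 5 (mod 7)
  r_1 = 5 (mod 49)
Final: r_1 = 5, and one checks f(r_1) ≡ 0 mod 7^2.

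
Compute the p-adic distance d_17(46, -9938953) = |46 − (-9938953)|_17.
d_17(46, -9938953) = 1/1419857

Step 1 — x − y = 46 − (-9938953) = 9938999. Step 2 — v_17(9938999) = 5 (factor: 9938999 = (17^5 · 7); the sign does not affect v_p). Step 3 — |x − y|_17 = 17^{-5} = 1/1419857.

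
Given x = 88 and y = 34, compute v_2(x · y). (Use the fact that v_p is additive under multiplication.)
v_2(2992) = 4

v_p(x) = 3 (factor: 88 = 2^3 · 11); v_p(y) = 1 (factor: 34 = 2^1 · 17). Additivity: v_p(xy) = v_p(x) + v_p(y) = 3 + 1 = 4. (Direct check: xy = 2992 = 2^4 · (187).)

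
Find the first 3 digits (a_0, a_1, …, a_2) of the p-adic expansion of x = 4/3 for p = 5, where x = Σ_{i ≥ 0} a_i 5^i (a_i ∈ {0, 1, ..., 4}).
(a_0, …, a_2) = (3, 3, 1)

v_5(4/3) = 0 (numerator and denominator both coprime to 5), so x ∈ ℤ_5^×. Compute digits iteratively via a_i = x_i mod 5, x_{i+1} = (x_i − a_i)/5, with x_0 = x:
  x_0 = 4/3;  a_0 = 3;  x_1 = (x_0 − 3)/5 = -1/3
  x_1 = -1/3;  a_1 = 3;  x_2 = (x_1 − 3)/5 = -2/3
  x_2 = -2/3;  a_2 = 1;  x_3 = (x_2 − 1)/5 = -1/3
Digits: (3, 3, 1).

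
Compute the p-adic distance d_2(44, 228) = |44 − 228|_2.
d_2(44, 228) = 1/8

Step 1 — x − y = 44 − 228 = -184. Step 2 — v_2(-184) = 3 (factor: -184 = −(2^3 · 23); the sign does not affect v_p). Step 3 — |x − y|_2 = 2^{-3} = 1/8.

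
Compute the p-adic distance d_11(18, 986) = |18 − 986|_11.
d_11(18, 986) = 1/121

Step 1 — x − y = 18 − 986 = -968. Step 2 — v_11(-968) = 2 (factor: -968 = −(11^2 · 8); the sign does not affect v_p). Step 3 — |x − y|_11 = 11^{-2} = 1/121.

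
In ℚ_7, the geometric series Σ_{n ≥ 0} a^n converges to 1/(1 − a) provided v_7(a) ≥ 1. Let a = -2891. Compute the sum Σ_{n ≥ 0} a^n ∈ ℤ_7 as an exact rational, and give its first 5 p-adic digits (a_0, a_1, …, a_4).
Σ a^n = 1/(1 − a) = 1/2892;  first 5 digits = (1, 0, 4, 5, 0)

v_7(a) = 2 ≥ 1, so the series converges in ℤ_7 to 1/(1 − a) = 1/(1 − (-2891)) = 1/2892. Expand this rational in ℤ_7: compute digits iteratively via d_i = x_i mod 7, x_{i+1} = (x_i − d_i)/7. The first 5 digits are (1, 0, 4, 5, 0).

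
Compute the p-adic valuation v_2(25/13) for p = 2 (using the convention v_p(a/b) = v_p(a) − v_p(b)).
v_2(25/13) = 0

Factor powers of 2 from the numerator and denominator of the reduced fraction: 25 = 2^0 · 25 and 13 = 2^0 · 13. Apply v_p(a/b) = v_p(a) − v_p(b): v_2(25/13) = 0 − 0 = 0.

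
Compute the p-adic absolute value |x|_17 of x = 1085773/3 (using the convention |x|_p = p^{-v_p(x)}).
|1085773/3|_17 = 1/83521

Step 1 — compute v_17(x) by factoring powers of 17 out of the numerator and denominator: v_17(1085773/3) = 4. Step 2 — apply |x|_p = p^{-v_p(x)} = 17^{-4} = 1/83521.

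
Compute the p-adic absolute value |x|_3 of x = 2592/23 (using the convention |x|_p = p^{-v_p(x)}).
|2592/23|_3 = 1/81

Step 1 — compute v_3(x) by factoring powers of 3 out of the numerator and denominator: v_3(2592/23) = 4. Step 2 — apply |x|_p = p^{-v_p(x)} = 3^{-4} = 1/81.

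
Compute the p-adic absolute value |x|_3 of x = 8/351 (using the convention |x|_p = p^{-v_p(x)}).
|8/351|_3 = 27

Step 1 — compute v_3(x) by factoring powers of 3 out of the numerator and denominator: v_3(8/351) = -3. Step 2 — apply |x|_p = p^{-v_p(x)} = 3^{3} = 27.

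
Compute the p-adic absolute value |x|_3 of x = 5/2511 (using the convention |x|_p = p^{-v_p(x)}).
|5/2511|_3 = 81

Step 1 — compute v_3(x) by factoring powers of 3 out of the numerator and denominator: v_3(5/2511) = -4. Step 2 — apply |x|_p = p^{-v_p(x)} = 3^{4} = 81.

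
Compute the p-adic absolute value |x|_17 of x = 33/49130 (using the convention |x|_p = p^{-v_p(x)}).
|33/49130|_17 = 4913

Step 1 — compute v_17(x) by factoring powers of 17 out of the numerator and denominator: v_17(33/49130) = -3. Step 2 — apply |x|_p = p^{-v_p(x)} = 17^{3} = 4913.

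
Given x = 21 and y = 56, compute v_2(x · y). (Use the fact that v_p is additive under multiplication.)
v_2(1176) = 3

v_p(x) = 0 (factor: 21 = 2^0 · 21); v_p(y) = 3 (factor: 56 = 2^3 · 7). Additivity: v_p(xy) = v_p(x) + v_p(y) = 0 + 3 = 3. (Direct check: xy = 1176 = 2^3 · (147).)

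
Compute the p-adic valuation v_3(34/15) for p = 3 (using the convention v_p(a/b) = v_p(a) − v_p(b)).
v_3(34/15) = -1

Factor powers of 3 from the numerator and denominator of the reduced fraction: 34 = 3^0 · 34 and 15 = 3^1 · 5. Apply v_p(a/b) = v_p(a) − v_p(b): v_3(34/15) = 0 − 1 = -1.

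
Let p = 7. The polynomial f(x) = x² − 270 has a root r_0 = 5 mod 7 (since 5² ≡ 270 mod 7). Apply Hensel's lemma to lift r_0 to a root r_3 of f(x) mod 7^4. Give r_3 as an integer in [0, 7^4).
r_3 = 1230 (mod 2401)

Hensel's recurrence: r_{i+1} = r_i − f(r_i)·(f′(r_i))^{-1} mod 7^{i+2}, with f′(x) = 2x. Iterate:
  r_0 = 5 (mod 7)
  r_1 = 5 (mod 49)
  r_2 = 201 (mod 343)
  r_3 = 1230 (mod 2401)
Final: r_3 = 1230, and one checks f(r_3) ≡ 0 mod 7^4.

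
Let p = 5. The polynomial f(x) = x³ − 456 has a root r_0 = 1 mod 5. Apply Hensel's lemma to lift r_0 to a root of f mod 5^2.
r_1 = 11 (mod 25)

Hensel: r_{i+1} = r_i − f(r_i)/f′(r_i) mod 5^{i+2}, where f′(x) = 3x². Iterate:
  r_0 = 1 (mod 5)
  r_1 = 11 (mod 25)
Final: r = 11 with f(r) ≡ 0 mod 5^2.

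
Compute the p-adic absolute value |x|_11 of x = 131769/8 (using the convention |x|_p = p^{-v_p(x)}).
|131769/8|_11 = 1/14641

Step 1 — compute v_11(x) by factoring powers of 11 out of the numerator and denominator: v_11(131769/8) = 4. Step 2 — apply |x|_p = p^{-v_p(x)} = 11^{-4} = 1/14641.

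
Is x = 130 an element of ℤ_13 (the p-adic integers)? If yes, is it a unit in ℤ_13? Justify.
x ∈ ℤ_13 but not a unit; v_13(x) = 1 > 0

ℤ_13 = {x ∈ ℚ_13 : v_13(x) ≥ 0} and ℤ_13^× = {x ∈ ℤ_13 : v_13(x) = 0}. Here v_13(130) = v_13(num) − v_13(den) = 1; compare against these criteria.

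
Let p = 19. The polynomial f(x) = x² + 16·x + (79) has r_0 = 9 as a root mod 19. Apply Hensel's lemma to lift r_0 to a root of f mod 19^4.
r_3 = 105136 (mod 130321)

Hensel: r_{i+1} = r_i − f(r_i)·(f′(r_i))^{-1} mod 19^{i+2}, f′(x) = 2x + 16. Iterate:
  r_0 = 9 (mod 19)
  r_1 = 85 (mod 361)
  r_2 = 2251 (mod 6859)
  r_3 = 105136 (mod 130321)
Final: r = 105136 satisfies f(r) ≡ 0 mod 19^4.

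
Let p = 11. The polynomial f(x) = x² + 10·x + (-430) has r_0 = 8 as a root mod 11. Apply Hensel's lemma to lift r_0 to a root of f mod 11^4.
r_3 = 7642 (mod 14641)

Hensel: r_{i+1} = r_i − f(r_i)·(f′(r_i))^{-1} mod 11^{i+2}, f′(x) = 2x + 10. Iterate:
  r_0 = 8 (mod 11)
  r_1 = 19 (mod 121)
  r_2 = 987 (mod 1331)
  r_3 = 7642 (mod 14641)
Final: r = 7642 satisfies f(r) ≡ 0 mod 11^4.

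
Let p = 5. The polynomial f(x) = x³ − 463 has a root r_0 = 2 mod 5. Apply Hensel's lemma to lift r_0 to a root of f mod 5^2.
r_1 = 17 (mod 25)

Hensel: r_{i+1} = r_i − f(r_i)/f′(r_i) mod 5^{i+2}, where f′(x) = 3x². Iterate:
  r_0 = 2 (mod 5)
  r_1 = 17 (mod 25)
Final: r = 17 with f(r) ≡ 0 mod 5^2.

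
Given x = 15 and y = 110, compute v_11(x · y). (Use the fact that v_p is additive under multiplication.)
v_11(1650) = 1

v_p(x) = 0 (factor: 15 = 11^0 · 15); v_p(y) = 1 (factor: 110 = 11^1 · 10). Additivity: v_p(xy) = v_p(x) + v_p(y) = 0 + 1 = 1. (Direct check: xy = 1650 = 11^1 · (150).)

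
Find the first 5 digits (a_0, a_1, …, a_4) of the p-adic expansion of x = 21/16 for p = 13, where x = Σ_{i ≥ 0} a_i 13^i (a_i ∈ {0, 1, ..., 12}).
(a_0, …, a_4) = (7, 2, 12, 8, 5)

v_13(21/16) = 0 (numerator and denominator both coprime to 13), so x ∈ ℤ_13^×. Compute digits iteratively via a_i = x_i mod 13, x_{i+1} = (x_i − a_i)/13, with x_0 = x:
  x_0 = 21/16;  a_0 = 7;  x_1 = (x_0 − 7)/13 = -7/16
  x_1 = -7/16;  a_1 = 2;  x_2 = (x_1 − 2)/13 = -3/16
  x_2 = -3/16;  a_2 = 12;  x_3 = (x_2 − 12)/13 = -15/16
  x_3 = -15/16;  a_3 = 8;  x_4 = (x_3 − 8)/13 = -11/16
  x_4 = -11/16;  a_4 = 5;  x_5 = (x_4 − 5)/13 = -7/16
Digits: (7, 2, 12, 8, 5).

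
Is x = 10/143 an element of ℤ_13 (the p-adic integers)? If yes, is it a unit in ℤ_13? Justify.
x ∉ ℤ_13 (v_13(x) = -1 < 0)

ℤ_13 = {x ∈ ℚ_13 : v_13(x) ≥ 0} and ℤ_13^× = {x ∈ ℤ_13 : v_13(x) = 0}. Here v_13(10/143) = v_13(num) − v_13(den) = -1; compare against these criteria.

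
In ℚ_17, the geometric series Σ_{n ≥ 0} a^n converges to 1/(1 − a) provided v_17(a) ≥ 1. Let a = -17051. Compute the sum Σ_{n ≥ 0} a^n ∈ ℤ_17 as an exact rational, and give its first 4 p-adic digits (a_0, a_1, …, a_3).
Σ a^n = 1/(1 − a) = 1/17052;  first 4 digits = (1, 0, 9, 13)

v_17(a) = 2 ≥ 1, so the series converges in ℤ_17 to 1/(1 − a) = 1/(1 − (-17051)) = 1/17052. Expand this rational in ℤ_17: compute digits iteratively via d_i = x_i mod 17, x_{i+1} = (x_i − d_i)/17. The first 4 digits are (1, 0, 9, 13).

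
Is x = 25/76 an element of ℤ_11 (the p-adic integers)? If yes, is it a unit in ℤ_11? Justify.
x ∈ ℤ_11^× (unit); v_11(x) = 0

ℤ_11 = {x ∈ ℚ_11 : v_11(x) ≥ 0} and ℤ_11^× = {x ∈ ℤ_11 : v_11(x) = 0}. Here v_11(25/76) = v_11(num) − v_11(den) = 0; compare against these criteria.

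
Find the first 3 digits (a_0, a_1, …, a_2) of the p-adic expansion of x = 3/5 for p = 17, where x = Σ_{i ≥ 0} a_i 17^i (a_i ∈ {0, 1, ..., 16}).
(a_0, …, a_2) = (4, 10, 13)

v_17(3/5) = 0 (numerator and denominator both coprime to 17), so x ∈ ℤ_17^×. Compute digits iteratively via a_i = x_i mod 17, x_{i+1} = (x_i − a_i)/17, with x_0 = x:
  x_0 = 3/5;  a_0 = 4;  x_1 = (x_0 − 4)/17 = -1/5
  x_1 = -1/5;  a_1 = 10;  x_2 = (x_1 − 10)/17 = -3/5
  x_2 = -3/5;  a_2 = 13;  x_3 = (x_2 − 13)/17 = -4/5
Digits: (4, 10, 13).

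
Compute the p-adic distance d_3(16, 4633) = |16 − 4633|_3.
d_3(16, 4633) = 1/243

Step 1 — x − y = 16 − 4633 = -4617. Step 2 — v_3(-4617) = 5 (factor: -4617 = −(3^5 · 19); the sign does not affect v_p). Step 3 — |x − y|_3 = 3^{-5} = 1/243.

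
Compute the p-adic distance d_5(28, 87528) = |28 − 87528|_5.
d_5(28, 87528) = 1/3125

Step 1 — x − y = 28 − 87528 = -87500. Step 2 — v_5(-87500) = 5 (factor: -87500 = −(5^5 · 28); the sign does not affect v_p). Step 3 — |x − y|_5 = 5^{-5} = 1/3125.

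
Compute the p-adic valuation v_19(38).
v_19(38) = 1

v_19(n) is the largest exponent k such that 19^k divides n. Factor out: 38 = 19^1 · 2. (Sign doesn't affect v_p.) So v_19(38) = 1.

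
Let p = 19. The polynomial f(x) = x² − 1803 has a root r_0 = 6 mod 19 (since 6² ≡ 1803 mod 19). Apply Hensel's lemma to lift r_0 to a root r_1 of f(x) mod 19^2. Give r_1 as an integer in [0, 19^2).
r_1 = 63 (mod 361)

Hensel's recurrence: r_{i+1} = r_i − f(r_i)·(f′(r_i))^{-1} mod 19^{i+2}, with f′(x) = 2x. Iterate:
  r_0 = 6 (mod 19)
  r_1 = 63 (mod 361)
Final: r_1 = 63, and one checks f(r_1) ≡ 0 mod 19^2.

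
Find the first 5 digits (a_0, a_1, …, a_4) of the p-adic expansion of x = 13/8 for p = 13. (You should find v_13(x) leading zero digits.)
(a_0, …, a_4) = (0, 5, 11, 4, 11)

v_13(13/8) = 1, so a_0 = ... = a_0 = 0. Factor out: x = 13^1 · u with u = 1/8 a unit in ℤ_13. Expand u iteratively via a_{v+i} = u_i mod 13, u_{i+1} = (u_i − a_{v+i})/13:
  u_0 = 1/8;  a_1 = 5;  u_1 = (u_0 − 5)/13 = -3/8
  u_1 = -3/8;  a_2 = 11;  u_2 = (u_1 − 11)/13 = -7/8
  u_2 = -7/8;  a_3 = 4;  u_3 = (u_2 − 4)/13 = -3/8
  u_3 = -3/8;  a_4 = 11;  u_4 = (u_3 − 11)/13 = -7/8
Digits: (0, 5, 11, 4, 11).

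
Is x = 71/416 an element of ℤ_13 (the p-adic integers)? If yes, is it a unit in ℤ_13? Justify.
x ∉ ℤ_13 (v_13(x) = -1 < 0)

ℤ_13 = {x ∈ ℚ_13 : v_13(x) ≥ 0} and ℤ_13^× = {x ∈ ℤ_13 : v_13(x) = 0}. Here v_13(71/416) = v_13(num) − v_13(den) = -1; compare against these criteria.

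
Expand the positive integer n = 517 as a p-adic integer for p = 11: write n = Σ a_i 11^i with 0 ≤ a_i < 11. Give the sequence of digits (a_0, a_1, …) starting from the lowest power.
(a_0, a_1, …) = (0, 3, 4)

Repeated division by 11 gives the digits low-to-high: 517 = 3·11^1 + 4·11^2. Digit sequence: (0, 3, 4).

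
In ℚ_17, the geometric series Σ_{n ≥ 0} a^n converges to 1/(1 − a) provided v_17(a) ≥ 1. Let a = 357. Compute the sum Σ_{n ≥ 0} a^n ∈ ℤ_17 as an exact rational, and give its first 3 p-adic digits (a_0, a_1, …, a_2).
Σ a^n = 1/(1 − a) = -1/356;  first 3 digits = (1, 4, 0)

v_17(a) = 1 ≥ 1, so the series converges in ℤ_17 to 1/(1 − a) = 1/(1 − 357) = -1/356. Expand this rational in ℤ_17: compute digits iteratively via d_i = x_i mod 17, x_{i+1} = (x_i − d_i)/17. The first 3 digits are (1, 4, 0).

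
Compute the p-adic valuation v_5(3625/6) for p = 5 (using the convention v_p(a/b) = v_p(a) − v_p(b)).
v_5(3625/6) = 3

Factor powers of 5 from the numerator and denominator of the reduced fraction: 3625 = 5^3 · 29 and 6 = 5^0 · 6. Apply v_p(a/b) = v_p(a) − v_p(b): v_5(3625/6) = 3 − 0 = 3.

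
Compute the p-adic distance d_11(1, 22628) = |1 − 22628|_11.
d_11(1, 22628) = 1/1331

Step 1 — x − y = 1 − 22628 = -22627. Step 2 — v_11(-22627) = 3 (factor: -22627 = −(11^3 · 17); the sign does not affect v_p). Step 3 — |x − y|_11 = 11^{-3} = 1/1331.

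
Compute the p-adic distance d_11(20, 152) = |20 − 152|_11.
d_11(20, 152) = 1/11

Step 1 — x − y = 20 − 152 = -132. Step 2 — v_11(-132) = 1 (factor: -132 = −(11^1 · 12); the sign does not affect v_p). Step 3 — |x − y|_11 = 11^{-1} = 1/11.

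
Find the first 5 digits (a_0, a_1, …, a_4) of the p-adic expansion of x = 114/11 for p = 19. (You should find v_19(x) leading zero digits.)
(a_0, …, a_4) = (0, 4, 5, 17, 6)

v_19(114/11) = 1, so a_0 = ... = a_0 = 0. Factor out: x = 19^1 · u with u = 6/11 a unit in ℤ_19. Expand u iteratively via a_{v+i} = u_i mod 19, u_{i+1} = (u_i − a_{v+i})/19:
  u_0 = 6/11;  a_1 = 4;  u_1 = (u_0 − 4)/19 = -2/11
  u_1 = -2/11;  a_2 = 5;  u_2 = (u_1 − 5)/19 = -3/11
  u_2 = -3/11;  a_3 = 17;  u_3 = (u_2 − 17)/19 = -10/11
  u_3 = -10/11;  a_4 = 6;  u_4 = (u_3 − 6)/19 = -4/11
Digits: (0, 4, 5, 17, 6).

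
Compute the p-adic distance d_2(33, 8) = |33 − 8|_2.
d_2(33, 8) = 1

Step 1 — x − y = 33 − 8 = 25. Step 2 — v_2(25) = 0 (factor: 25 = (2^0 · 25); the sign does not affect v_p). Step 3 — |x − y|_2 = 2^{0} = 1.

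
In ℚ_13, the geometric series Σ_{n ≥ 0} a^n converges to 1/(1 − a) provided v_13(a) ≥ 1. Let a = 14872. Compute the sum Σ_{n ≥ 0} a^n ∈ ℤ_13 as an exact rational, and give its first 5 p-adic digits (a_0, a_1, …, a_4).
Σ a^n = 1/(1 − a) = -1/14871;  first 5 digits = (1, 0, 10, 6, 9)

v_13(a) = 2 ≥ 1, so the series converges in ℤ_13 to 1/(1 − a) = 1/(1 − 14872) = -1/14871. Expand this rational in ℤ_13: compute digits iteratively via d_i = x_i mod 13, x_{i+1} = (x_i − d_i)/13. The first 5 digits are (1, 0, 10, 6, 9).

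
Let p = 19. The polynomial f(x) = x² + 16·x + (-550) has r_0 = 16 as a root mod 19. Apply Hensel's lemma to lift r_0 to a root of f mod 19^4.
r_3 = 43051 (mod 130321)

Hensel: r_{i+1} = r_i − f(r_i)·(f′(r_i))^{-1} mod 19^{i+2}, f′(x) = 2x + 16. Iterate:
  r_0 = 16 (mod 19)
  r_1 = 92 (mod 361)
  r_2 = 1897 (mod 6859)
  r_3 = 43051 (mod 130321)
Final: r = 43051 satisfies f(r) ≡ 0 mod 19^4.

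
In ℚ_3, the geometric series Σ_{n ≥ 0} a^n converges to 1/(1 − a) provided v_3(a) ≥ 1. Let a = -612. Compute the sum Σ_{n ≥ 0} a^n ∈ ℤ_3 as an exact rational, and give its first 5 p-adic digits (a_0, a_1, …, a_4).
Σ a^n = 1/(1 − a) = 1/613;  first 5 digits = (1, 0, 1, 1, 2)

v_3(a) = 2 ≥ 1, so the series converges in ℤ_3 to 1/(1 − a) = 1/(1 − (-612)) = 1/613. Expand this rational in ℤ_3: compute digits iteratively via d_i = x_i mod 3, x_{i+1} = (x_i − d_i)/3. The first 5 digits are (1, 0, 1, 1, 2).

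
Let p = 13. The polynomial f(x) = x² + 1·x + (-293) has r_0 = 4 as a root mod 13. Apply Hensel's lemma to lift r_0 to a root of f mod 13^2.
r_1 = 147 (mod 169)

Hensel: r_{i+1} = r_i − f(r_i)·(f′(r_i))^{-1} mod 13^{i+2}, f′(x) = 2x + 1. Iterate:
  r_0 = 4 (mod 13)
  r_1 = 147 (mod 169)
Final: r = 147 satisfies f(r) ≡ 0 mod 13^2.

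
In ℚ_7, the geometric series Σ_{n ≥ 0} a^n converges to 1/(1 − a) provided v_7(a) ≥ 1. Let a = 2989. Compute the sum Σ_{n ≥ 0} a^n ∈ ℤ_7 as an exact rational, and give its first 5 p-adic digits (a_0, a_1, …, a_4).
Σ a^n = 1/(1 − a) = -1/2988;  first 5 digits = (1, 0, 5, 1, 5)

v_7(a) = 2 ≥ 1, so the series converges in ℤ_7 to 1/(1 − a) = 1/(1 − 2989) = -1/2988. Expand this rational in ℤ_7: compute digits iteratively via d_i = x_i mod 7, x_{i+1} = (x_i − d_i)/7. The first 5 digits are (1, 0, 5, 1, 5).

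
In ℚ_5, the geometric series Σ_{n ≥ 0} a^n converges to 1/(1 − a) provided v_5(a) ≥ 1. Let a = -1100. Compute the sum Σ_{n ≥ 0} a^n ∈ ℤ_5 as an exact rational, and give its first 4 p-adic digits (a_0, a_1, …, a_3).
Σ a^n = 1/(1 − a) = 1/1101;  first 4 digits = (1, 0, 1, 1)

v_5(a) = 2 ≥ 1, so the series converges in ℤ_5 to 1/(1 − a) = 1/(1 − (-1100)) = 1/1101. Expand this rational in ℤ_5: compute digits iteratively via d_i = x_i mod 5, x_{i+1} = (x_i − d_i)/5. The first 4 digits are (1, 0, 1, 1).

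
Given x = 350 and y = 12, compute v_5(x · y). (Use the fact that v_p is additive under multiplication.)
v_5(4200) = 2

v_p(x) = 2 (factor: 350 = 5^2 · 14); v_p(y) = 0 (factor: 12 = 5^0 · 12). Additivity: v_p(xy) = v_p(x) + v_p(y) = 2 + 0 = 2. (Direct check: xy = 4200 = 5^2 · (168).)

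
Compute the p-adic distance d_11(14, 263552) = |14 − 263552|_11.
d_11(14, 263552) = 1/14641

Step 1 — x − y = 14 − 263552 = -263538. Step 2 — v_11(-263538) = 4 (factor: -263538 = −(11^4 · 18); the sign does not affect v_p). Step 3 — |x − y|_11 = 11^{-4} = 1/14641.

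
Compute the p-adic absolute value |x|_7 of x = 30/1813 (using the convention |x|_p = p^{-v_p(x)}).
|30/1813|_7 = 49

Step 1 — compute v_7(x) by factoring powers of 7 out of the numerator and denominator: v_7(30/1813) = -2. Step 2 — apply |x|_p = p^{-v_p(x)} = 7^{2} = 49.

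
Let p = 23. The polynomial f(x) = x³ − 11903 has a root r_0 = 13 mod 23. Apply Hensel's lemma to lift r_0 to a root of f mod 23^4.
r_3 = 141440 (mod 279841)

Hensel: r_{i+1} = r_i − f(r_i)/f′(r_i) mod 23^{i+2}, where f′(x) = 3x². Iterate:
  r_0 = 13 (mod 23)
  r_1 = 197 (mod 529)
  r_2 = 7603 (mod 12167)
  r_3 = 141440 (mod 279841)
Final: r = 141440 with f(r) ≡ 0 mod 23^4.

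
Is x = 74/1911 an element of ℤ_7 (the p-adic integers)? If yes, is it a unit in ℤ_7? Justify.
x ∉ ℤ_7 (v_7(x) = -2 < 0)

ℤ_7 = {x ∈ ℚ_7 : v_7(x) ≥ 0} and ℤ_7^× = {x ∈ ℤ_7 : v_7(x) = 0}. Here v_7(74/1911) = v_7(num) − v_7(den) = -2; compare against these criteria.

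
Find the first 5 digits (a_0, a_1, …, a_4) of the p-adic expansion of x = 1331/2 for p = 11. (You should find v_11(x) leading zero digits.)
(a_0, …, a_4) = (0, 0, 0, 6, 5)

v_11(1331/2) = 3, so a_0 = ... = a_2 = 0. Factor out: x = 11^3 · u with u = 1/2 a unit in ℤ_11. Expand u iteratively via a_{v+i} = u_i mod 11, u_{i+1} = (u_i − a_{v+i})/11:
  u_0 = 1/2;  a_3 = 6;  u_1 = (u_0 − 6)/11 = -1/2
  u_1 = -1/2;  a_4 = 5;  u_2 = (u_1 − 5)/11 = -1/2
Digits: (0, 0, 0, 6, 5).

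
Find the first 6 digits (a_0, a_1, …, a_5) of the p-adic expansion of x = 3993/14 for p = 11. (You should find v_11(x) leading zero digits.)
(a_0, …, a_5) = (0, 0, 0, 1, 7, 8)

v_11(3993/14) = 3, so a_0 = ... = a_2 = 0. Factor out: x = 11^3 · u with u = 3/14 a unit in ℤ_11. Expand u iteratively via a_{v+i} = u_i mod 11, u_{i+1} = (u_i − a_{v+i})/11:
  u_0 = 3/14;  a_3 = 1;  u_1 = (u_0 − 1)/11 = -1/14
  u_1 = -1/14;  a_4 = 7;  u_2 = (u_1 − 7)/11 = -9/14
  u_2 = -9/14;  a_5 = 8;  u_3 = (u_2 − 8)/11 = -11/14
Digits: (0, 0, 0, 1, 7, 8).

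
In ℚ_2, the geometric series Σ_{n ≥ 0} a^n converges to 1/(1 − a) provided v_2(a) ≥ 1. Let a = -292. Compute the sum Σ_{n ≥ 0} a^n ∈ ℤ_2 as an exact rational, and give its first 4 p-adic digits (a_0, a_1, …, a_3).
Σ a^n = 1/(1 − a) = 1/293;  first 4 digits = (1, 0, 1, 1)

v_2(a) = 2 ≥ 1, so the series converges in ℤ_2 to 1/(1 − a) = 1/(1 − (-292)) = 1/293. Expand this rational in ℤ_2: compute digits iteratively via d_i = x_i mod 2, x_{i+1} = (x_i − d_i)/2. The first 4 digits are (1, 0, 1, 1).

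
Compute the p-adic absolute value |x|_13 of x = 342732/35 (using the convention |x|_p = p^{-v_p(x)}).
|342732/35|_13 = 1/28561

Step 1 — compute v_13(x) by factoring powers of 13 out of the numerator and denominator: v_13(342732/35) = 4. Step 2 — apply |x|_p = p^{-v_p(x)} = 13^{-4} = 1/28561.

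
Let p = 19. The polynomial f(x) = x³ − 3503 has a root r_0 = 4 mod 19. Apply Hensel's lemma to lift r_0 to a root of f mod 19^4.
r_3 = 99298 (mod 130321)

Hensel: r_{i+1} = r_i − f(r_i)/f′(r_i) mod 19^{i+2}, where f′(x) = 3x². Iterate:
  r_0 = 4 (mod 19)
  r_1 = 23 (mod 361)
  r_2 = 3272 (mod 6859)
  r_3 = 99298 (mod 130321)
Final: r = 99298 with f(r) ≡ 0 mod 19^4.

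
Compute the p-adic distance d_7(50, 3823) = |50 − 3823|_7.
d_7(50, 3823) = 1/343

Step 1 — x − y = 50 − 3823 = -3773. Step 2 — v_7(-3773) = 3 (factor: -3773 = −(7^3 · 11); the sign does not affect v_p). Step 3 — |x − y|_7 = 7^{-3} = 1/343.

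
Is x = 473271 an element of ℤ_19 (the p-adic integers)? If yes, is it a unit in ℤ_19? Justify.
x ∈ ℤ_19 but not a unit; v_19(x) = 3 > 0

ℤ_19 = {x ∈ ℚ_19 : v_19(x) ≥ 0} and ℤ_19^× = {x ∈ ℤ_19 : v_19(x) = 0}. Here v_19(473271) = v_19(num) − v_19(den) = 3; compare against these criteria.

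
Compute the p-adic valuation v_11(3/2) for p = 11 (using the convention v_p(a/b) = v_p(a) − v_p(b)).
v_11(3/2) = 0

Factor powers of 11 from the numerator and denominator of the reduced fraction: 3 = 11^0 · 3 and 2 = 11^0 · 2. Apply v_p(a/b) = v_p(a) − v_p(b): v_11(3/2) = 0 − 0 = 0.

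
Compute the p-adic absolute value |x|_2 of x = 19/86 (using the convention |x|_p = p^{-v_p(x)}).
|19/86|_2 = 2

Step 1 — compute v_2(x) by factoring powers of 2 out of the numerator and denominator: v_2(19/86) = -1. Step 2 — apply |x|_p = p^{-v_p(x)} = 2^{1} = 2.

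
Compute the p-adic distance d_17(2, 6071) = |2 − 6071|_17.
d_17(2, 6071) = 1/289

Step 1 — x − y = 2 − 6071 = -6069. Step 2 — v_17(-6069) = 2 (factor: -6069 = −(17^2 · 21); the sign does not affect v_p). Step 3 — |x − y|_17 = 17^{-2} = 1/289.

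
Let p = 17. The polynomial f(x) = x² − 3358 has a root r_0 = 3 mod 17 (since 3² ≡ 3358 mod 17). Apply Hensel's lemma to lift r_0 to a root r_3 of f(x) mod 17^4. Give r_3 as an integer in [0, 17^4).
r_3 = 66116 (mod 83521)

Hensel's recurrence: r_{i+1} = r_i − f(r_i)·(f′(r_i))^{-1} mod 17^{i+2}, with f′(x) = 2x. Iterate:
  r_0 = 3 (mod 17)
  r_1 = 224 (mod 289)
  r_2 = 2247 (mod 4913)
  r_3 = 66116 (mod 83521)
Final: r_3 = 66116, and one checks f(r_3) ≡ 0 mod 17^4.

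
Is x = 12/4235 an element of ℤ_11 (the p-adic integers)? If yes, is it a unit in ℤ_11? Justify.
x ∉ ℤ_11 (v_11(x) = -2 < 0)

ℤ_11 = {x ∈ ℚ_11 : v_11(x) ≥ 0} and ℤ_11^× = {x ∈ ℤ_11 : v_11(x) = 0}. Here v_11(12/4235) = v_11(num) − v_11(den) = -2; compare against these criteria.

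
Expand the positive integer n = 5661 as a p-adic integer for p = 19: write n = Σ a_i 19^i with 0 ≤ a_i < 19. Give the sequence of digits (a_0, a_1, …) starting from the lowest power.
(a_0, a_1, …) = (18, 12, 15)

Repeated division by 19 gives the digits low-to-high: 5661 = 18 + 12·19^1 + 15·19^2. Digit sequence: (18, 12, 15).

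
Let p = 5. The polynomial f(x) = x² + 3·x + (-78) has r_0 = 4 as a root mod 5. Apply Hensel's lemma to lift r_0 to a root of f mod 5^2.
r_1 = 4 (mod 25)

Hensel: r_{i+1} = r_i − f(r_i)·(f′(r_i))^{-1} mod 5^{i+2}, f′(x) = 2x + 3. Iterate:
  r_0 = 4 (mod 5)
  r_1 = 4 (mod 25)
Final: r = 4 satisfies f(r) ≡ 0 mod 5^2.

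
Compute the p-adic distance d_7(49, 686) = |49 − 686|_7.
d_7(49, 686) = 1/49

Step 1 — x − y = 49 − 686 = -637. Step 2 — v_7(-637) = 2 (factor: -637 = −(7^2 · 13); the sign does not affect v_p). Step 3 — |x − y|_7 = 7^{-2} = 1/49.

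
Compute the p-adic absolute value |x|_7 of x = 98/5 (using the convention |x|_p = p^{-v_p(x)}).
|98/5|_7 = 1/49

Step 1 — compute v_7(x) by factoring powers of 7 out of the numerator and denominator: v_7(98/5) = 2. Step 2 — apply |x|_p = p^{-v_p(x)} = 7^{-2} = 1/49.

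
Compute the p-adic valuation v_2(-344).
v_2(-344) = 3

v_2(n) is the largest exponent k such that 2^k divides n. Factor out: -344 = -2^3 · 43. (Sign doesn't affect v_p.) So v_2(-344) = 3.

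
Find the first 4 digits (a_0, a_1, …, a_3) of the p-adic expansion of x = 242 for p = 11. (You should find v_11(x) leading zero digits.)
(a_0, …, a_3) = (0, 0, 2, 0)

v_11(242) = 2, so a_0 = ... = a_1 = 0. Factor out: x = 11^2 · u with u = 2 a unit in ℤ_11. Expand u iteratively via a_{v+i} = u_i mod 11, u_{i+1} = (u_i − a_{v+i})/11:
  u_0 = 2;  a_2 = 2;  u_1 = (u_0 − 2)/11 = 0
  u_1 = 0;  a_3 = 0;  u_2 = (u_1 − 0)/11 = 0
Digits: (0, 0, 2, 0).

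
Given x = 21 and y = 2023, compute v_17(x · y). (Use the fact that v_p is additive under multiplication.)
v_17(42483) = 2

v_p(x) = 0 (factor: 21 = 17^0 · 21); v_p(y) = 2 (factor: 2023 = 17^2 · 7). Additivity: v_p(xy) = v_p(x) + v_p(y) = 0 + 2 = 2. (Direct check: xy = 42483 = 17^2 · (147).)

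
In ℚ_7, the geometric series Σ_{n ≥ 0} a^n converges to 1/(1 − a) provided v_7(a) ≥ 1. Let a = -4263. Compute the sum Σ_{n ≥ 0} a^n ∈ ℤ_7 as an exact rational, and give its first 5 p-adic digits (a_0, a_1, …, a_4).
Σ a^n = 1/(1 − a) = 1/4264;  first 5 digits = (1, 0, 4, 1, 0)

v_7(a) = 2 ≥ 1, so the series converges in ℤ_7 to 1/(1 − a) = 1/(1 − (-4263)) = 1/4264. Expand this rational in ℤ_7: compute digits iteratively via d_i = x_i mod 7, x_{i+1} = (x_i − d_i)/7. The first 5 digits are (1, 0, 4, 1, 0).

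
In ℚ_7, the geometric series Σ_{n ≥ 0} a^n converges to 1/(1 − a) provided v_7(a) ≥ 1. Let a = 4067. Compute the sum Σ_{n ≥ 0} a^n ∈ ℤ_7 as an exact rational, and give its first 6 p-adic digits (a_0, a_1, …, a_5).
Σ a^n = 1/(1 − a) = -1/4066;  first 6 digits = (1, 0, 6, 4, 2, 4)

v_7(a) = 2 ≥ 1, so the series converges in ℤ_7 to 1/(1 − a) = 1/(1 − 4067) = -1/4066. Expand this rational in ℤ_7: compute digits iteratively via d_i = x_i mod 7, x_{i+1} = (x_i − d_i)/7. The first 6 digits are (1, 0, 6, 4, 2, 4).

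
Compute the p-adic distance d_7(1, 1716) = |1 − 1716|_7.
d_7(1, 1716) = 1/343

Step 1 — x − y = 1 − 1716 = -1715. Step 2 — v_7(-1715) = 3 (factor: -1715 = −(7^3 · 5); the sign does not affect v_p). Step 3 — |x − y|_7 = 7^{-3} = 1/343.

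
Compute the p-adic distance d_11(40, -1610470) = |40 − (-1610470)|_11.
d_11(40, -1610470) = 1/161051

Step 1 — x − y = 40 − (-1610470) = 1610510. Step 2 — v_11(1610510) = 5 (factor: 1610510 = (11^5 · 10); the sign does not affect v_p). Step 3 — |x − y|_11 = 11^{-5} = 1/161051.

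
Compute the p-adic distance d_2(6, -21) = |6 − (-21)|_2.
d_2(6, -21) = 1

Step 1 — x − y = 6 − (-21) = 27. Step 2 — v_2(27) = 0 (factor: 27 = (2^0 · 27); the sign does not affect v_p). Step 3 — |x − y|_2 = 2^{0} = 1.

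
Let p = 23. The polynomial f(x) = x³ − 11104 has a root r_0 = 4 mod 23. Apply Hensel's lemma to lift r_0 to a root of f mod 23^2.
r_1 = 234 (mod 529)

Hensel: r_{i+1} = r_i − f(r_i)/f′(r_i) mod 23^{i+2}, where f′(x) = 3x². Iterate:
  r_0 = 4 (mod 23)
  r_1 = 234 (mod 529)
Final: r = 234 with f(r) ≡ 0 mod 23^2.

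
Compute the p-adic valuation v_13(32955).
v_13(32955) = 3

v_13(n) is the largest exponent k such that 13^k divides n. Factor out: 32955 = 13^3 · 15. (Sign doesn't affect v_p.) So v_13(32955) = 3.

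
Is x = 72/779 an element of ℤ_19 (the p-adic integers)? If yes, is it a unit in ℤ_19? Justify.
x ∉ ℤ_19 (v_19(x) = -1 < 0)

ℤ_19 = {x ∈ ℚ_19 : v_19(x) ≥ 0} and ℤ_19^× = {x ∈ ℤ_19 : v_19(x) = 0}. Here v_19(72/779) = v_19(num) − v_19(den) = -1; compare against these criteria.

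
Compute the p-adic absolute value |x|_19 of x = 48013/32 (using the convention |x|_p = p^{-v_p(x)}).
|48013/32|_19 = 1/6859

Step 1 — compute v_19(x) by factoring powers of 19 out of the numerator and denominator: v_19(48013/32) = 3. Step 2 — apply |x|_p = p^{-v_p(x)} = 19^{-3} = 1/6859.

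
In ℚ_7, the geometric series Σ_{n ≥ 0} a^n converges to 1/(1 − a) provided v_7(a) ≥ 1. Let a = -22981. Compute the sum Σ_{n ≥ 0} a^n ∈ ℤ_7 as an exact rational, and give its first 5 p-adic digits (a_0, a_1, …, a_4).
Σ a^n = 1/(1 − a) = 1/22982;  first 5 digits = (1, 0, 0, 3, 4)

v_7(a) = 3 ≥ 1, so the series converges in ℤ_7 to 1/(1 − a) = 1/(1 − (-22981)) = 1/22982. Expand this rational in ℤ_7: compute digits iteratively via d_i = x_i mod 7, x_{i+1} = (x_i − d_i)/7. The first 5 digits are (1, 0, 0, 3, 4).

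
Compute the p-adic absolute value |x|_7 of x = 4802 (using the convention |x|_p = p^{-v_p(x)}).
|4802|_7 = 1/2401

Step 1 — compute v_7(x) by factoring powers of 7 out of the numerator and denominator: v_7(4802) = 4. Step 2 — apply |x|_p = p^{-v_p(x)} = 7^{-4} = 1/2401.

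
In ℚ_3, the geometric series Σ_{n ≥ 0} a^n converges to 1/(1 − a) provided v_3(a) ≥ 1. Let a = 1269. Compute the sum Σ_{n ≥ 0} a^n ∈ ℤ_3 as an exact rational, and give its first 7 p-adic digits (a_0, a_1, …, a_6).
Σ a^n = 1/(1 − a) = -1/1268;  first 7 digits = (1, 0, 0, 2, 0, 2, 2)

v_3(a) = 3 ≥ 1, so the series converges in ℤ_3 to 1/(1 − a) = 1/(1 − 1269) = -1/1268. Expand this rational in ℤ_3: compute digits iteratively via d_i = x_i mod 3, x_{i+1} = (x_i − d_i)/3. The first 7 digits are (1, 0, 0, 2, 0, 2, 2).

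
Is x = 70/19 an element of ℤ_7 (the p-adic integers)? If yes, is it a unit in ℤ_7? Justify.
x ∈ ℤ_7 but not a unit; v_7(x) = 1 > 0

ℤ_7 = {x ∈ ℚ_7 : v_7(x) ≥ 0} and ℤ_7^× = {x ∈ ℤ_7 : v_7(x) = 0}. Here v_7(70/19) = v_7(num) − v_7(den) = 1; compare against these criteria.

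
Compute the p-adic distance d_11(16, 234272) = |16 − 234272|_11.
d_11(16, 234272) = 1/14641

Step 1 — x − y = 16 − 234272 = -234256. Step 2 — v_11(-234256) = 4 (factor: -234256 = −(11^4 · 16); the sign does not affect v_p). Step 3 — |x − y|_11 = 11^{-4} = 1/14641.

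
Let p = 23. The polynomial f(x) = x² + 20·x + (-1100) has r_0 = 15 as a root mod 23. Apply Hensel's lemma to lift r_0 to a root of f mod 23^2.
r_1 = 291 (mod 529)

Hensel: r_{i+1} = r_i − f(r_i)·(f′(r_i))^{-1} mod 23^{i+2}, f′(x) = 2x + 20. Iterate:
  r_0 = 15 (mod 23)
  r_1 = 291 (mod 529)
Final: r = 291 satisfies f(r) ≡ 0 mod 23^2.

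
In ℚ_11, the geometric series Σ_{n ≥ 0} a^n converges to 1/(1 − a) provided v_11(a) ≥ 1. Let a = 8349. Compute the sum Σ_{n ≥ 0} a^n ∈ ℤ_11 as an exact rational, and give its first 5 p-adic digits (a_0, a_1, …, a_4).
Σ a^n = 1/(1 − a) = -1/8348;  first 5 digits = (1, 0, 3, 6, 9)

v_11(a) = 2 ≥ 1, so the series converges in ℤ_11 to 1/(1 − a) = 1/(1 − 8349) = -1/8348. Expand this rational in ℤ_11: compute digits iteratively via d_i = x_i mod 11, x_{i+1} = (x_i − d_i)/11. The first 5 digits are (1, 0, 3, 6, 9).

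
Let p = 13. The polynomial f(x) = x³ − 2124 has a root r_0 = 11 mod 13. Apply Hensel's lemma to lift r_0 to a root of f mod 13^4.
r_3 = 21695 (mod 28561)

Hensel: r_{i+1} = r_i − f(r_i)/f′(r_i) mod 13^{i+2}, where f′(x) = 3x². Iterate:
  r_0 = 11 (mod 13)
  r_1 = 63 (mod 169)
  r_2 = 1922 (mod 2197)
  r_3 = 21695 (mod 28561)
Final: r = 21695 with f(r) ≡ 0 mod 13^4.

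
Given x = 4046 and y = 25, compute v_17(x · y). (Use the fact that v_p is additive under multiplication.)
v_17(101150) = 2

v_p(x) = 2 (factor: 4046 = 17^2 · 14); v_p(y) = 0 (factor: 25 = 17^0 · 25). Additivity: v_p(xy) = v_p(x) + v_p(y) = 2 + 0 = 2. (Direct check: xy = 101150 = 17^2 · (350).)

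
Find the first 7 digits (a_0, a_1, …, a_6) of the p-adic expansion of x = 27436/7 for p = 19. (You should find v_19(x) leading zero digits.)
(a_0, …, a_6) = (0, 0, 0, 6, 16, 10, 13)

v_19(27436/7) = 3, so a_0 = ... = a_2 = 0. Factor out: x = 19^3 · u with u = 4/7 a unit in ℤ_19. Expand u iteratively via a_{v+i} = u_i mod 19, u_{i+1} = (u_i − a_{v+i})/19:
  u_0 = 4/7;  a_3 = 6;  u_1 = (u_0 − 6)/19 = -2/7
  u_1 = -2/7;  a_4 = 16;  u_2 = (u_1 − 16)/19 = -6/7
  u_2 = -6/7;  a_5 = 10;  u_3 = (u_2 − 10)/19 = -4/7
  u_3 = -4/7;  a_6 = 13;  u_4 = (u_3 − 13)/19 = -5/7
Digits: (0, 0, 0, 6, 16, 10, 13).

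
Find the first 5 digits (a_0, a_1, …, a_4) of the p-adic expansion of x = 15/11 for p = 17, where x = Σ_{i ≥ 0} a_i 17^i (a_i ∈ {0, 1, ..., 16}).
(a_0, …, a_4) = (6, 9, 1, 3, 6)

v_17(15/11) = 0 (numerator and denominator both coprime to 17), so x ∈ ℤ_17^×. Compute digits iteratively via a_i = x_i mod 17, x_{i+1} = (x_i − a_i)/17, with x_0 = x:
  x_0 = 15/11;  a_0 = 6;  x_1 = (x_0 − 6)/17 = -3/11
  x_1 = -3/11;  a_1 = 9;  x_2 = (x_1 − 9)/17 = -6/11
  x_2 = -6/11;  a_2 = 1;  x_3 = (x_2 − 1)/17 = -1/11
  x_3 = -1/11;  a_3 = 3;  x_4 = (x_3 − 3)/17 = -2/11
  x_4 = -2/11;  a_4 = 6;  x_5 = (x_4 − 6)/17 = -4/11
Digits: (6, 9, 1, 3, 6).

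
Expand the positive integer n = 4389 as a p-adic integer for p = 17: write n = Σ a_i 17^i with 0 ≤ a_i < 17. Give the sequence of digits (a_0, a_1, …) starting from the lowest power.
(a_0, a_1, …) = (3, 3, 15)

Repeated division by 17 gives the digits low-to-high: 4389 = 3 + 3·17^1 + 15·17^2. Digit sequence: (3, 3, 15).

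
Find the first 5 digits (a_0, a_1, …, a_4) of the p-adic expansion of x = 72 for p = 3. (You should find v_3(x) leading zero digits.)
(a_0, …, a_4) = (0, 0, 2, 2, 0)

v_3(72) = 2, so a_0 = ... = a_1 = 0. Factor out: x = 3^2 · u with u = 8 a unit in ℤ_3. Expand u iteratively via a_{v+i} = u_i mod 3, u_{i+1} = (u_i − a_{v+i})/3:
  u_0 = 8;  a_2 = 2;  u_1 = (u_0 − 2)/3 = 2
  u_1 = 2;  a_3 = 2;  u_2 = (u_1 − 2)/3 = 0
  u_2 = 0;  a_4 = 0;  u_3 = (u_2 − 0)/3 = 0
Digits: (0, 0, 2, 2, 0).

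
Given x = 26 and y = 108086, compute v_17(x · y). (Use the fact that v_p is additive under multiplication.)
v_17(2810236) = 3

v_p(x) = 0 (factor: 26 = 17^0 · 26); v_p(y) = 3 (factor: 108086 = 17^3 · 22). Additivity: v_p(xy) = v_p(x) + v_p(y) = 0 + 3 = 3. (Direct check: xy = 2810236 = 17^3 · (572).)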